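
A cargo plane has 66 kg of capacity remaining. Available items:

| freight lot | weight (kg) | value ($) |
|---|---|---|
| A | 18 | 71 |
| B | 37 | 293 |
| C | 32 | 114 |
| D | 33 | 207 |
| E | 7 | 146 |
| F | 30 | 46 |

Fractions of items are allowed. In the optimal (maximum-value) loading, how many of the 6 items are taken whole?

2

Greedy by value/weight ratio, highest first.
Ratios (sorted): E 20.86, B 7.92, D 6.27, A 3.94, C 3.56, F 1.53
take E (7 @ 146); take B (37 @ 293); take 22/33 of D → 138.00. Capacity used 66/66.
2 item(s) taken whole; one partial (take 22/33 of D).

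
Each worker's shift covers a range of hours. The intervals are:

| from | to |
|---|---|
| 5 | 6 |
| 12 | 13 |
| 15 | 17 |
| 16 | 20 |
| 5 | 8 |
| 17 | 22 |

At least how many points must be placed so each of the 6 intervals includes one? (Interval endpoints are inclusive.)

Sorted: [5,6] [5,8] [12,13] [15,17] [16,20] [17,22]
{[5,6],[5,8]} hit by 6; {[12,13]} hit by 13; {[15,17],[16,20],[17,22]} hit by 17.
Points: 6, 13, 17 (3 total).

3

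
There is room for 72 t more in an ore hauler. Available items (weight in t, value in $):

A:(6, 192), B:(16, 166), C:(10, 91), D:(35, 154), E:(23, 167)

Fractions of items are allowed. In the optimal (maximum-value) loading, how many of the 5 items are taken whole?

4

Greedy by value/weight ratio, highest first.
Order: A (192/6=32.00) > B (166/16=10.38) > C (91/10=9.10) > E (167/23=7.26) > D (154/35=4.40)
Fill: take A (6 @ 192) → take B (16 @ 166) → take C (10 @ 91) → take E (23 @ 167) → take 17/35 of D → 74.80; 72/72 used.
4 item(s) taken whole; one partial (take 17/35 of D).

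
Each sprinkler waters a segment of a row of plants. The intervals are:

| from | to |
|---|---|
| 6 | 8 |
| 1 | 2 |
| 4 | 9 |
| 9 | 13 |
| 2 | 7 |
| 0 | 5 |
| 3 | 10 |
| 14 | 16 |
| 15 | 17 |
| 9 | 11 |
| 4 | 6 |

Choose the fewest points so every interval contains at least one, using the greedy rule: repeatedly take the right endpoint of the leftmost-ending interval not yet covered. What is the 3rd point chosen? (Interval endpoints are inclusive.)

Sort by right endpoint; whenever an interval is uncovered, place a point at its right end.
By right end: [1,2]  [0,5]  [4,6]  [2,7]  [6,8]  [4,9]  [3,10]  [9,11]  [9,13]  [14,16]  [15,17]
[1,2] uncovered → point at 2; [4,6] uncovered → point at 6; [9,11] uncovered → point at 11; [14,16] uncovered → point at 16.
Points: 2, 6, 11, 16 (4 total).

11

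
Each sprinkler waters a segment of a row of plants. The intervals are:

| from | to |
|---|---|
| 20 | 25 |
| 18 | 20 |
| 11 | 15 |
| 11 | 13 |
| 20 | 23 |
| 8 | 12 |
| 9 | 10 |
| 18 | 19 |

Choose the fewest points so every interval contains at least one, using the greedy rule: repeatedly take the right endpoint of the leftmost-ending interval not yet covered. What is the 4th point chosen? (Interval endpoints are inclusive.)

Sort by right endpoint; whenever an interval is uncovered, place a point at its right end.
By right end: [9,10]  [8,12]  [11,13]  [11,15]  [18,19]  [18,20]  [20,23]  [20,25]
[9,10] uncovered → point at 10; [11,13] uncovered → point at 13; [18,19] uncovered → point at 19; [20,23] uncovered → point at 23.
Points: 10, 13, 19, 23 (4 total).

23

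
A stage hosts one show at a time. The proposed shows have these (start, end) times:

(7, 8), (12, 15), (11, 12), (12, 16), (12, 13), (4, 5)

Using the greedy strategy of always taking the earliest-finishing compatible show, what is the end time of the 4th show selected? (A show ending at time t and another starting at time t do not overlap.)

Sorted by end: (4,5)  (7,8)  (11,12)  (12,13)  (12,15)  (12,16)
take (4,5); take (7,8); take (11,12); take (12,13).
Selected: (4,5) (7,8) (11,12) (12,13)

13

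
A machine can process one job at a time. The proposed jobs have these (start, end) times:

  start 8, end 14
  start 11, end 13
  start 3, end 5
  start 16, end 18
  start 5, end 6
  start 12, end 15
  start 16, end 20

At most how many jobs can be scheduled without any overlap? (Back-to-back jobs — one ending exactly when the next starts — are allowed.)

4

Order by finish time; keep every interval that doesn't clash with the previous kept one.
Sorted by end: (3,5)  (5,6)  (11,13)  (8,14)  (12,15)  (16,18)  (16,20)
take (3,5); take (5,6); take (11,13); take (16,18).
Selected 4 jobs.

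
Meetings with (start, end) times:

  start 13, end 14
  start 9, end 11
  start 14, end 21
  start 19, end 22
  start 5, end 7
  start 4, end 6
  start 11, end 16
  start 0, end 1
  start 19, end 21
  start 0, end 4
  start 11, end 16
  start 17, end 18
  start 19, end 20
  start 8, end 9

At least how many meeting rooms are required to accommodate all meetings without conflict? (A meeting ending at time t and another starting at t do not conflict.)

4

Events (time:±→running): 0:+→1 0:+→2 1:-→1 4:-→0 4:+→1 5:+→2 6:-→1 7:-→0 8:+→1 9:-→0 9:+→1 11:-→0 11:+→1 11:+→2 13:+→3 14:-→2 14:+→3 16:-→2 16:-→1 17:+→2 18:-→1 19:+→2 19:+→3 19:+→4 … peak 4.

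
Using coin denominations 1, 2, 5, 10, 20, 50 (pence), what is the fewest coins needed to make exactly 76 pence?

Greedy: take as many of the largest coin as possible, then repeat with the remainder.
76 − 1×50→26 − 1×20→6 − 1×5→1 − 1×1→0
Total coins = 1 + 1 + 1 + 1 = 4

4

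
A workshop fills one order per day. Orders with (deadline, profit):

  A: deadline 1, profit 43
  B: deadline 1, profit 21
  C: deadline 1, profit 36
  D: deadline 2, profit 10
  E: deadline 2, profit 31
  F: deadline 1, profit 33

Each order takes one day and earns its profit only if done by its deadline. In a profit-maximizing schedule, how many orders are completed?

2

Sort by profit descending; place each in the latest free slot ≤ its deadline.
By profit: A(d1,43), C(d1,36), F(d1,33), E(d2,31), B(d1,21), D(d2,10)
A→slot 1; C skipped; F skipped; E→slot 2; B skipped; D skipped.
2 of 6 scheduled.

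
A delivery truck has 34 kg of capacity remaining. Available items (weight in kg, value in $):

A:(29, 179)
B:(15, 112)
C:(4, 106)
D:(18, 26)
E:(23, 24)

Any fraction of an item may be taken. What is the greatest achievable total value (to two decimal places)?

Sort by value per unit weight and fill in that order.
Ratios (sorted): C 26.50, B 7.47, A 6.17, D 1.44, E 1.04
take C (4 @ 106); take B (15 @ 112); take 15/29 of A → 92.59. Capacity used 34/34.
Total value = 310.59

310.59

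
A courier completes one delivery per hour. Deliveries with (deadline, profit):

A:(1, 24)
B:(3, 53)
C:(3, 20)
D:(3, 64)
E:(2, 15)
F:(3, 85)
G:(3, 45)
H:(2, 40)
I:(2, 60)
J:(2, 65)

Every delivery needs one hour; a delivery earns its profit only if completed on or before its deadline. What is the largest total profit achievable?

214

Sort by profit descending; place each in the latest free slot ≤ its deadline.
By profit: F(d3,85), J(d2,65), D(d3,64), I(d2,60), B(d3,53), G(d3,45), H(d2,40), A(d1,24), C(d3,20), E(d2,15)
F→slot 3; J→slot 2; D→slot 1; I skipped; B skipped; G skipped; H skipped; A skipped; C skipped; E skipped.
Profit = 64 + 65 + 85 = 214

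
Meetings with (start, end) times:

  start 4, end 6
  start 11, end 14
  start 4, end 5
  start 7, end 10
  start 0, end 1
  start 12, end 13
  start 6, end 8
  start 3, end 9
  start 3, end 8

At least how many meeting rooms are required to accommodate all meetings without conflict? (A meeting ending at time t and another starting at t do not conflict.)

Events (time:±→running): 0:+→1 1:-→0 3:+→1 3:+→2 4:+→3 4:+→4 … peak 4.

4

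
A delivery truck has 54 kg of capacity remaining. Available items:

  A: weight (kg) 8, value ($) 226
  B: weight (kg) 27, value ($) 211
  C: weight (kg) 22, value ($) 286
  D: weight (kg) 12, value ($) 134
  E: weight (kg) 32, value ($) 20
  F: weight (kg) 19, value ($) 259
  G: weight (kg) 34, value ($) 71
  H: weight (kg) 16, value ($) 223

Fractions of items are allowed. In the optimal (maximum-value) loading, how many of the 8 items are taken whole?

3

Greedy by value/weight ratio, highest first.
Order: A (226/8=28.25) > H (223/16=13.94) > F (259/19=13.63) > C (286/22=13.00) > D (134/12=11.17) > B (211/27=7.81) > G (71/34=2.09) > E (20/32=0.62)
Fill: take A (8 @ 226) → take H (16 @ 223) → take F (19 @ 259) → take 11/22 of C → 143.00; 54/54 used.
3 item(s) taken whole; one partial (take 11/22 of C).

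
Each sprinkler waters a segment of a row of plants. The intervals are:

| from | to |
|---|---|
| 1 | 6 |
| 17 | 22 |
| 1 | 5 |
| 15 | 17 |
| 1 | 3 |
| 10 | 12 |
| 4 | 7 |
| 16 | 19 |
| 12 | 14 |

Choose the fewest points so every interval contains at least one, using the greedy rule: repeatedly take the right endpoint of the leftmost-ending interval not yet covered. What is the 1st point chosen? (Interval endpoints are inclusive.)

3

Sorted: [1,3] [1,5] [1,6] [4,7] [10,12] [12,14] [15,17] [16,19] [17,22]
{[1,3],[1,5],[1,6]} hit by 3; {[4,7]} hit by 7; {[10,12],[12,14]} hit by 12; {[15,17],[16,19],[17,22]} hit by 17.
Points: 3, 7, 12, 17 (4 total).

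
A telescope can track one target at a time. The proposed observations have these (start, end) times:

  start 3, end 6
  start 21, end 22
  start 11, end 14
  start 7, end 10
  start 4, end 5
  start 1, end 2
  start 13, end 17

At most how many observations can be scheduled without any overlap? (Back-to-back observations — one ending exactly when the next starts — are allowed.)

Greedy by earliest finish: after sorting by end time, pick each interval compatible with the last pick.
By end time: (1,2), (4,5), (3,6), (7,10), (11,14), (13,17), (21,22).
Pick (1,2); next start ≥ 2 → (4,5); next start ≥ 5 → (7,10); next start ≥ 10 → (11,14); next start ≥ 14 → (21,22).
Selected 5 observations.

5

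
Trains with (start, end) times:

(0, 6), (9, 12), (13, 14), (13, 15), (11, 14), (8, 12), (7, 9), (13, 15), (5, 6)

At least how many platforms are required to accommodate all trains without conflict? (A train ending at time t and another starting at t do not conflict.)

4

starts: [0, 5, 7, 8, 9, 11, 13, 13, 13]
ends:   [6, 6, 9, 12, 12, 14, 14, 15, 15]
s0→1 s5→2 e6→1 e6→0 s7→1 s8→2 e9→1 s9→2 s11→3 e12→2 e12→1 s13→2 s13→3 s13→4  — peak 4.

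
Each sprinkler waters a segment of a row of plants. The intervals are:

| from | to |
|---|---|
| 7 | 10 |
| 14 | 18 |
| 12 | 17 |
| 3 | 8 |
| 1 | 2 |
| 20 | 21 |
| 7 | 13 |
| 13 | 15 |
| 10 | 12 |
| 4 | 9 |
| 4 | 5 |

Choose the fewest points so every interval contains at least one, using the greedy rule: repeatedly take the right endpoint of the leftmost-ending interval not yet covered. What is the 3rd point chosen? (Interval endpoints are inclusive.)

Sorted: [1,2] [4,5] [3,8] [4,9] [7,10] [10,12] [7,13] [13,15] [12,17] [14,18] [20,21]
{[1,2]} hit by 2; {[4,5],[3,8],[4,9]} hit by 5; {[7,10],[10,12],[7,13]} hit by 10; {[13,15],[12,17],[14,18]} hit by 15; {[20,21]} hit by 21.
Points: 2, 5, 10, 15, 21 (5 total).

10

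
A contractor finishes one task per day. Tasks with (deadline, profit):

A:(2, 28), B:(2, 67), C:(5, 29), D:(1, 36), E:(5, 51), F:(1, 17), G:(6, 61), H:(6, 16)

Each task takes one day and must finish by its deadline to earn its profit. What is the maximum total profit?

Profit order: B=67 G=61 E=51 D=36 C=29 A=28 F=17 H=16
Assign: B→slot 2, G→slot 6, E→slot 5, D→slot 1, C→slot 4, A skipped, F skipped, H→slot 3.
Slots: [1:D] [2:B] [3:H] [4:C] [5:E] [6:G]
Profit = 36 + 67 + 16 + 29 + 51 + 61 = 260

260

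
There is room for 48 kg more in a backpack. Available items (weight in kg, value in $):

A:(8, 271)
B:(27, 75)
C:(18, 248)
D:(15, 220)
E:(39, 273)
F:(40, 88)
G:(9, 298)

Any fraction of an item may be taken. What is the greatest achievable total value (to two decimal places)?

1009.44

Ratios (sorted): A 33.88, G 33.11, D 14.67, C 13.78, E 7.00, B 2.78, F 2.20
take A (8 @ 271); take G (9 @ 298); take D (15 @ 220); take 16/18 of C → 220.44. Capacity used 48/48.
Total value = 1009.44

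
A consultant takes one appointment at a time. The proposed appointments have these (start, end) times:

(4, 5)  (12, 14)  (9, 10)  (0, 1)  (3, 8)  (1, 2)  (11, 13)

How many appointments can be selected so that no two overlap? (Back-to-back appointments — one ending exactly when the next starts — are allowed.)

5

Sorted by end: (0,1)  (1,2)  (4,5)  (3,8)  (9,10)  (11,13)  (12,14)
take (0,1); take (1,2); take (4,5); skip (3,8); take (9,10); take (11,13).
Selected 5 appointments.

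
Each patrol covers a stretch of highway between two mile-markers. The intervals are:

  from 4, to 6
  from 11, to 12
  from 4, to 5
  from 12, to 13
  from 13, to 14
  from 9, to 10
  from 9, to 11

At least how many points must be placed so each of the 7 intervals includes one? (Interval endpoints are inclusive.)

4

Sorted: [4,5] [4,6] [9,10] [9,11] [11,12] [12,13] [13,14]
{[4,5],[4,6]} hit by 5; {[9,10],[9,11]} hit by 10; {[11,12],[12,13]} hit by 12; {[13,14]} hit by 14.
Points: 5, 10, 12, 14 (4 total).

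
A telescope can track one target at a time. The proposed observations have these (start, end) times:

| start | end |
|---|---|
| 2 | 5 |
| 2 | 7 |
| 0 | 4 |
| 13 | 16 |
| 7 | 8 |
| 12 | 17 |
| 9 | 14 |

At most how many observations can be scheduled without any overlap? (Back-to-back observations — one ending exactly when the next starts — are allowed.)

3

By end time: (0,4), (2,5), (2,7), (7,8), (9,14), (13,16), (12,17).
Pick (0,4); next start ≥ 4 → (7,8); next start ≥ 8 → (9,14).
Selected 3 observations.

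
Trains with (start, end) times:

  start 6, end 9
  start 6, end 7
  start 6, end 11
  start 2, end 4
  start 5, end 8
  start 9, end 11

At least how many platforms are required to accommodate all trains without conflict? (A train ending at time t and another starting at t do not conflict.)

Count concurrent intervals with a sweep; the peak is the room count.
starts: [2, 5, 6, 6, 6, 9]
ends:   [4, 7, 8, 9, 11, 11]
s2→1 e4→0 s5→1 s6→2 s6→3 s6→4  — peak 4.

4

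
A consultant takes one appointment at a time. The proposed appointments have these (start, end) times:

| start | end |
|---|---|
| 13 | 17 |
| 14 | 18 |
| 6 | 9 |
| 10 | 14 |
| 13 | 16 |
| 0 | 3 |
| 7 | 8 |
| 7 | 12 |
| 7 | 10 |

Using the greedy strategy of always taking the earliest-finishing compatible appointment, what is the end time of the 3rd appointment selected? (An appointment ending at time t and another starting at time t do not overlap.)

14

Order by finish time; keep every interval that doesn't clash with the previous kept one.
Sorted by end: (0,3)  (7,8)  (6,9)  (7,10)  (7,12)  (10,14)  (13,16)  (13,17)  (14,18)
take (0,3); take (7,8); skip (7,12); take (10,14); take (14,18).
Selected: (0,3) (7,8) (10,14) (14,18)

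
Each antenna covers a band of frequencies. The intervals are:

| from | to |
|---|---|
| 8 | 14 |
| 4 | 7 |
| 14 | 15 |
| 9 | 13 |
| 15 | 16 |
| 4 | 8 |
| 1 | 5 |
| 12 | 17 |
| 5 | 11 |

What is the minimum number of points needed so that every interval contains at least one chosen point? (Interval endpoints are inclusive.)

3

Sorted: [1,5] [4,7] [4,8] [5,11] [9,13] [8,14] [14,15] [15,16] [12,17]
{[1,5],[4,7],[4,8],[5,11]} hit by 5; {[9,13],[8,14]} hit by 13; {[14,15],[15,16],[12,17]} hit by 15.
Points: 5, 13, 15 (3 total).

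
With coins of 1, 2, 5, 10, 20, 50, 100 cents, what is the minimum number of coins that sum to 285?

6

Use the largest denomination that fits, subtract, and repeat.
285 − 2×100→85 − 1×50→35 − 1×20→15 − 1×10→5 − 1×5→0
Total coins = 2 + 1 + 1 + 1 + 1 = 6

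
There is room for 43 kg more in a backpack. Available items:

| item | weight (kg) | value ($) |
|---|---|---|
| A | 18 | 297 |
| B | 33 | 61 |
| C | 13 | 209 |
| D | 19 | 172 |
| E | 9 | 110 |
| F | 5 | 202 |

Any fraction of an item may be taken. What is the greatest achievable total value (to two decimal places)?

Greedy by value/weight ratio, highest first.
Order: F (202/5=40.40) > A (297/18=16.50) > C (209/13=16.08) > E (110/9=12.22) > D (172/19=9.05) > B (61/33=1.85)
Fill: take F (5 @ 202) → take A (18 @ 297) → take C (13 @ 209) → take 7/9 of E → 85.56; 43/43 used.
Total value = 793.56

793.56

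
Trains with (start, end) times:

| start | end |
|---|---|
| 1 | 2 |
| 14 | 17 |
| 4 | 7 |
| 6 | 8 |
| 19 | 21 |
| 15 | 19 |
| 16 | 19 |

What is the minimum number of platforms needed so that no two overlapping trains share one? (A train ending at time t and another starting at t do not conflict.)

The answer is the maximum number of intervals overlapping at any instant.
starts: [1, 4, 6, 14, 15, 16, 19]
ends:   [2, 7, 8, 17, 19, 19, 21]
s1→1 e2→0 s4→1 s6→2 e7→1 e8→0 s14→1 s15→2 s16→3  — peak 3.

3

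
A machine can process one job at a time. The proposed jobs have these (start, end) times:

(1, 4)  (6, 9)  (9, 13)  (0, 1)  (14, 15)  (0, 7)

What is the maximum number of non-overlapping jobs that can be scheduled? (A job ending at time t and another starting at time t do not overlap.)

5

Order by finish time; keep every interval that doesn't clash with the previous kept one.
Sorted by end: (0,1)  (1,4)  (0,7)  (6,9)  (9,13)  (14,15)
take (0,1); take (1,4); take (6,9); take (9,13); take (14,15).
Selected 5 jobs.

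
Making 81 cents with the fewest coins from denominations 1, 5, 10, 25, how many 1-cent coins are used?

81 − 3×25→6 − 1×5→1 − 1×1→0
Count of 1: 1

1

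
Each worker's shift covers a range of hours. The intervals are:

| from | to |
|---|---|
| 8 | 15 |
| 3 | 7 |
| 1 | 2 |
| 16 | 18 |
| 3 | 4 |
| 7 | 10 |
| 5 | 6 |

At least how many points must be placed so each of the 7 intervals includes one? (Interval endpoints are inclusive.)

Sort by right endpoint; whenever an interval is uncovered, place a point at its right end.
Sorted: [1,2] [3,4] [5,6] [3,7] [7,10] [8,15] [16,18]
{[1,2]} hit by 2; {[3,4]} hit by 4; {[5,6],[3,7]} hit by 6; {[7,10],[8,15]} hit by 10; {[16,18]} hit by 18.
Points: 2, 4, 6, 10, 18 (5 total).

5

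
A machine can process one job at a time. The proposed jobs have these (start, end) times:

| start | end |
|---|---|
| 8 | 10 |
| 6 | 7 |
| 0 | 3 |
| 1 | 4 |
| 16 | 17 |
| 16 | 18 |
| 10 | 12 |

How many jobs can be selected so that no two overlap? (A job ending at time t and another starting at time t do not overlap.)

Sorted by end: (0,3)  (1,4)  (6,7)  (8,10)  (10,12)  (16,17)  (16,18)
take (0,3); skip (1,4); take (6,7); take (8,10); take (10,12); take (16,17).
Selected 5 jobs.

5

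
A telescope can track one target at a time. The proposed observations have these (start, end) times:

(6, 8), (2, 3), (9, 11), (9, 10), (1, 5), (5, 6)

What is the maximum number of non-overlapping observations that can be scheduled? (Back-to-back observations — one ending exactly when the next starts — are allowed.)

Sort by end time and greedily take each interval whose start is ≥ the last chosen end.
Sorted by end: (2,3)  (1,5)  (5,6)  (6,8)  (9,10)  (9,11)
take (2,3); take (5,6); take (6,8); take (9,10); skip (9,11).
Selected 4 observations.

4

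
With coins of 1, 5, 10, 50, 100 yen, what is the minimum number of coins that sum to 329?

10

329 − 3×100→29 − 2×10→9 − 1×5→4 − 4×1→0
Total coins = 3 + 2 + 1 + 4 = 10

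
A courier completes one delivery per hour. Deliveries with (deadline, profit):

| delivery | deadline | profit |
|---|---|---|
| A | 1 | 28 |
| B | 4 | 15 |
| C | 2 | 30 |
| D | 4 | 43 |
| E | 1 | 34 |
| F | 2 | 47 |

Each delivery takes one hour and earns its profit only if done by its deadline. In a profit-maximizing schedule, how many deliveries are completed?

Profit order: F=47 D=43 E=34 C=30 A=28 B=15
Assign: F→slot 2, D→slot 4, E→slot 1, C skipped, A skipped, B→slot 3.
Slots: [1:E] [2:F] [3:B] [4:D]
4 of 6 scheduled.

4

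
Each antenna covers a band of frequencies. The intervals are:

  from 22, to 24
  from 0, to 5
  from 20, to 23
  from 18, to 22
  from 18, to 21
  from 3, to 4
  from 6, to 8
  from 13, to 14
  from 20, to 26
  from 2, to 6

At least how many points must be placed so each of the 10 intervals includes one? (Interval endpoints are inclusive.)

5

Process intervals by earliest right end; each time one isn't hit yet, stab at its right endpoint.
By right end: [3,4]  [0,5]  [2,6]  [6,8]  [13,14]  [18,21]  [18,22]  [20,23]  [22,24]  [20,26]
[3,4] uncovered → point at 4; [6,8] uncovered → point at 8; [13,14] uncovered → point at 14; [18,21] uncovered → point at 21; [22,24] uncovered → point at 24.
Points: 4, 8, 14, 21, 24 (5 total).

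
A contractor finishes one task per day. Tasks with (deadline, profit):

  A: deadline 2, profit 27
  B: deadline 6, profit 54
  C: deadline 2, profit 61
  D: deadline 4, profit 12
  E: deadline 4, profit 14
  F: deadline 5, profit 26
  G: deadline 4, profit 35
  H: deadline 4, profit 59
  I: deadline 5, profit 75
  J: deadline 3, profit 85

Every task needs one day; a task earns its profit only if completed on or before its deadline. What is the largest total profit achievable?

369

Sort by profit descending; place each in the latest free slot ≤ its deadline.
By profit: J(d3,85), I(d5,75), C(d2,61), H(d4,59), B(d6,54), G(d4,35), A(d2,27), F(d5,26), E(d4,14), D(d4,12)
J→slot 3; I→slot 5; C→slot 2; H→slot 4; B→slot 6; G→slot 1; A skipped; F skipped; E skipped; D skipped.
Profit = 35 + 61 + 85 + 59 + 75 + 54 = 369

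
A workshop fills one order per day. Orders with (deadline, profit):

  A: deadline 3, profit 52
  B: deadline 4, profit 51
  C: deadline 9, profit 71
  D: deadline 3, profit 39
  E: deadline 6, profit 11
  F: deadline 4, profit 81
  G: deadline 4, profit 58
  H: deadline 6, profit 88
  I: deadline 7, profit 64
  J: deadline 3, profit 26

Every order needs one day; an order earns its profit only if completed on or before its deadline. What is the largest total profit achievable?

476

Sort by profit descending; place each in the latest free slot ≤ its deadline.
By profit: H(d6,88), F(d4,81), C(d9,71), I(d7,64), G(d4,58), A(d3,52), B(d4,51), D(d3,39), J(d3,26), E(d6,11)
H→slot 6; F→slot 4; C→slot 9; I→slot 7; G→slot 3; A→slot 2; B→slot 1; D skipped; J skipped; E→slot 5.
Profit = 51 + 52 + 58 + 81 + 11 + 88 + 64 + 71 = 476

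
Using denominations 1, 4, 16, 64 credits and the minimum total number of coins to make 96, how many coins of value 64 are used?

Greedy: take as many of the largest coin as possible, then repeat with the remainder.
96 = 1×64 + 2×16
Count of 64: 1

1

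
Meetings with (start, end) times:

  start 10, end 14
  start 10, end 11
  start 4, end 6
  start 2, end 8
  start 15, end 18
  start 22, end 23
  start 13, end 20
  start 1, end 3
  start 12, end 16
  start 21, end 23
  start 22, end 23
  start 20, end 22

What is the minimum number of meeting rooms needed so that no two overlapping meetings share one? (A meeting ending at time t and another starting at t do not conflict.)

3

Count concurrent intervals with a sweep; the peak is the room count.
Events (time:±→running): 1:+→1 2:+→2 3:-→1 4:+→2 6:-→1 8:-→0 10:+→1 10:+→2 11:-→1 12:+→2 13:+→3 … peak 3.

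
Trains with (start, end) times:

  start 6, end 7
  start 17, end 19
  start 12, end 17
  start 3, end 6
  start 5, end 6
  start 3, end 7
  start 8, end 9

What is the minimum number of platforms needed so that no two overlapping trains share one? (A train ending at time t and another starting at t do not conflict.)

3

Count concurrent intervals with a sweep; the peak is the room count.
Events (time:±→running): 3:+→1 3:+→2 5:+→3 … peak 3.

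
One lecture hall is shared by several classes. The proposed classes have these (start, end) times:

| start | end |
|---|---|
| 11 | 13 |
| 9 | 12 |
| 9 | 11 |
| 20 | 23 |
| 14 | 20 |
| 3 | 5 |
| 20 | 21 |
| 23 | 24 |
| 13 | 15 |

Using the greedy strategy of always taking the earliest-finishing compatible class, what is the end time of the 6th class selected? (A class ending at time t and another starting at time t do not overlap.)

24

Sort by end time and greedily take each interval whose start is ≥ the last chosen end.
Sorted by end: (3,5)  (9,11)  (9,12)  (11,13)  (13,15)  (14,20)  (20,21)  (20,23)  (23,24)
take (3,5); take (9,11); take (11,13); take (13,15); skip (14,20); take (20,21); take (23,24).
Selected: (3,5) (9,11) (11,13) (13,15) (20,21) (23,24)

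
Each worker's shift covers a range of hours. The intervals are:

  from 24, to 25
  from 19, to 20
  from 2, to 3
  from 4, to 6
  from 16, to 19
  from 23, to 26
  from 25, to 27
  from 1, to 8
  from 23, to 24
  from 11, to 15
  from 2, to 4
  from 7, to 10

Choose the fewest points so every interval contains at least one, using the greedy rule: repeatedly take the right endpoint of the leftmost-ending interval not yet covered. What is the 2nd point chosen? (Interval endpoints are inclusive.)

Process intervals by earliest right end; each time one isn't hit yet, stab at its right endpoint.
Sorted: [2,3] [2,4] [4,6] [1,8] [7,10] [11,15] [16,19] [19,20] [23,24] [24,25] [23,26] [25,27]
{[2,3],[2,4]} hit by 3; {[4,6],[1,8]} hit by 6; {[7,10]} hit by 10; {[11,15]} hit by 15; {[16,19],[19,20]} hit by 19; {[23,24],[24,25],[23,26]} hit by 24; {[25,27]} hit by 27.
Points: 3, 6, 10, 15, 19, 24, 27 (7 total).

6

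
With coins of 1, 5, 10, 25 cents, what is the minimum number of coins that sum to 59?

7

Greedy: take as many of the largest coin as possible, then repeat with the remainder.
59 = 2×25 + 1×5 + 4×1
Total coins = 2 + 1 + 4 = 7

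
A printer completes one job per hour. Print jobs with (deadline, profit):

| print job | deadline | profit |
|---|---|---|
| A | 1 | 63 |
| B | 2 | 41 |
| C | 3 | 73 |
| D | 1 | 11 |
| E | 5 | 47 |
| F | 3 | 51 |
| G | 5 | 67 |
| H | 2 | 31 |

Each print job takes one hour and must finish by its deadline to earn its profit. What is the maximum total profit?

Take jobs in profit order; each goes to the latest open slot no later than its deadline.
By profit: C(d3,73), G(d5,67), A(d1,63), F(d3,51), E(d5,47), B(d2,41), H(d2,31), D(d1,11)
C→slot 3; G→slot 5; A→slot 1; F→slot 2; E→slot 4; B skipped; H skipped; D skipped.
Profit = 63 + 51 + 73 + 47 + 67 = 301

301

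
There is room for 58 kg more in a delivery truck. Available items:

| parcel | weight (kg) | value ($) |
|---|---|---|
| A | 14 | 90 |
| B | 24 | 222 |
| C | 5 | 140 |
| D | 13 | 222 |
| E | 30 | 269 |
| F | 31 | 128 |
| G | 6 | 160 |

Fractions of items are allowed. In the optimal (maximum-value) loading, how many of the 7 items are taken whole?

4

Sort by value per unit weight and fill in that order.
Order: C (140/5=28.00) > G (160/6=26.67) > D (222/13=17.08) > B (222/24=9.25) > E (269/30=8.97) > A (90/14=6.43) > F (128/31=4.13)
Fill: take C (5 @ 140) → take G (6 @ 160) → take D (13 @ 222) → take B (24 @ 222) → take 10/30 of E → 89.67; 58/58 used.
4 item(s) taken whole; one partial (take 10/30 of E).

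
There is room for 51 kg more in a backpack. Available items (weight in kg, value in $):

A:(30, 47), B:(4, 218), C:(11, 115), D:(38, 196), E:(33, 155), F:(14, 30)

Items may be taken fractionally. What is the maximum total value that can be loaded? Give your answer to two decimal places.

518.68

Greedy by value/weight ratio, highest first.
Order: B (218/4=54.50) > C (115/11=10.45) > D (196/38=5.16) > E (155/33=4.70) > F (30/14=2.14) > A (47/30=1.57)
Fill: take B (4 @ 218) → take C (11 @ 115) → take 36/38 of D → 185.68; 51/51 used.
Total value = 518.68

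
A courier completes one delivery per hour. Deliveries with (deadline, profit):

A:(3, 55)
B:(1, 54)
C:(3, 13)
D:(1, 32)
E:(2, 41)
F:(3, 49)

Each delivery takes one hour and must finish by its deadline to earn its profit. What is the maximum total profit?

158

Sort by profit descending; place each in the latest free slot ≤ its deadline.
Profit order: A=55 B=54 F=49 E=41 D=32 C=13
Assign: A→slot 3, B→slot 1, F→slot 2, E skipped, D skipped, C skipped.
Slots: [1:B] [2:F] [3:A]
Profit = 54 + 49 + 55 = 158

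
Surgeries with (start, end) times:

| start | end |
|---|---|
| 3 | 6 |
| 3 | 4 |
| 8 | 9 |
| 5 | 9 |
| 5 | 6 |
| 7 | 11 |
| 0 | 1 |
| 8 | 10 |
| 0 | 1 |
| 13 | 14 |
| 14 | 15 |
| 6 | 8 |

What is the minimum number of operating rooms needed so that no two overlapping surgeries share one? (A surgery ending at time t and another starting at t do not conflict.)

4

Count concurrent intervals with a sweep; the peak is the room count.
starts: [0, 0, 3, 3, 5, 5, 6, 7, 8, 8, 13, 14]
ends:   [1, 1, 4, 6, 6, 8, 9, 9, 10, 11, 14, 15]
s0→1 s0→2 e1→1 e1→0 s3→1 s3→2 e4→1 s5→2 s5→3 e6→2 e6→1 s6→2 s7→3 e8→2 s8→3 s8→4  — peak 4.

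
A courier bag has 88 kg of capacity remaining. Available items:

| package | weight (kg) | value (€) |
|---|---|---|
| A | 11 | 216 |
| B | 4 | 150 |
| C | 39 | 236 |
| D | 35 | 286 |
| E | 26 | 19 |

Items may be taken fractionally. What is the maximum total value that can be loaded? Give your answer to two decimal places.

881.95

Greedy by value/weight ratio, highest first.
Order: B (150/4=37.50) > A (216/11=19.64) > D (286/35=8.17) > C (236/39=6.05) > E (19/26=0.73)
Fill: take B (4 @ 150) → take A (11 @ 216) → take D (35 @ 286) → take 38/39 of C → 229.95; 88/88 used.
Total value = 881.95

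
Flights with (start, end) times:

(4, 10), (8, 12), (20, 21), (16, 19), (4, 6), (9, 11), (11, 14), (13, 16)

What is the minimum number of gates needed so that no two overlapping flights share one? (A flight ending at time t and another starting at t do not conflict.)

Events (time:±→running): 4:+→1 4:+→2 6:-→1 8:+→2 9:+→3 … peak 3.

3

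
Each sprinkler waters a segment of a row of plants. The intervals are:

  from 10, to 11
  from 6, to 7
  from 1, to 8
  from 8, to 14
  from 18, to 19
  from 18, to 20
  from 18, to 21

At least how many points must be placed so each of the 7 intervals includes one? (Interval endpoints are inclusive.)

3

Sort by right endpoint; whenever an interval is uncovered, place a point at its right end.
Sorted: [6,7] [1,8] [10,11] [8,14] [18,19] [18,20] [18,21]
{[6,7],[1,8]} hit by 7; {[10,11],[8,14]} hit by 11; {[18,19],[18,20],[18,21]} hit by 19.
Points: 7, 11, 19 (3 total).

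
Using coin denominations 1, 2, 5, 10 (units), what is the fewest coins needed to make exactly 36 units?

5

Use the largest denomination that fits, subtract, and repeat.
36 − 3×10→6 − 1×5→1 − 1×1→0
Total coins = 3 + 1 + 1 = 5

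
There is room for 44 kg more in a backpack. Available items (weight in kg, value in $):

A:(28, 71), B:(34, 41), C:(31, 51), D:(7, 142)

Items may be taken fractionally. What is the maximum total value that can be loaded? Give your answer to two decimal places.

Greedy by value/weight ratio, highest first.
Order: D (142/7=20.29) > A (71/28=2.54) > C (51/31=1.65) > B (41/34=1.21)
Fill: take D (7 @ 142) → take A (28 @ 71) → take 9/31 of C → 14.81; 44/44 used.
Total value = 227.81

227.81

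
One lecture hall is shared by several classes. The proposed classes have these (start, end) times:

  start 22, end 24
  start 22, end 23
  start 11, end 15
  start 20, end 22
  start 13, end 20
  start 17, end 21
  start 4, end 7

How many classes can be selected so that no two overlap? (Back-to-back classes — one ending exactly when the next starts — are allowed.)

By end time: (4,7), (11,15), (13,20), (17,21), (20,22), (22,23), (22,24).
Pick (4,7); next start ≥ 7 → (11,15); next start ≥ 15 → (17,21); next start ≥ 21 → (22,23).
Selected 4 classes.

4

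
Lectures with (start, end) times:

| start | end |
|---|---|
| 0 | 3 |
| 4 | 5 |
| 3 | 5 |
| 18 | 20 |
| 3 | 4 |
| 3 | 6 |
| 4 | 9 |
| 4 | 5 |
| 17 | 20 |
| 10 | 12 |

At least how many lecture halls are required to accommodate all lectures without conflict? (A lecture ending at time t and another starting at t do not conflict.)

The answer is the maximum number of intervals overlapping at any instant.
starts: [0, 3, 3, 3, 4, 4, 4, 10, 17, 18]
ends:   [3, 4, 5, 5, 5, 6, 9, 12, 20, 20]
s0→1 e3→0 s3→1 s3→2 s3→3 e4→2 s4→3 s4→4 s4→5  — peak 5.

5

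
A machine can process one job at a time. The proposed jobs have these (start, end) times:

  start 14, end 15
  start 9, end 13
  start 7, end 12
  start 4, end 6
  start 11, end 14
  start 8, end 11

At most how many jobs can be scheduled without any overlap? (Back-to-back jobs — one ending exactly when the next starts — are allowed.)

4

By end time: (4,6), (8,11), (7,12), (9,13), (11,14), (14,15).
Pick (4,6); next start ≥ 6 → (8,11); next start ≥ 11 → (11,14); next start ≥ 14 → (14,15).
Selected 4 jobs.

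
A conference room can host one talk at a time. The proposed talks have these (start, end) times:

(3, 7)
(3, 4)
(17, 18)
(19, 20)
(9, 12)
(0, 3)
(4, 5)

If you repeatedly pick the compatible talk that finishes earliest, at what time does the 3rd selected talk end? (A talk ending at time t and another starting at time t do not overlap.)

Greedy by earliest finish: after sorting by end time, pick each interval compatible with the last pick.
By end time: (0,3), (3,4), (4,5), (3,7), (9,12), (17,18), (19,20).
Pick (0,3); next start ≥ 3 → (3,4); next start ≥ 4 → (4,5); next start ≥ 5 → (9,12); next start ≥ 12 → (17,18); next start ≥ 18 → (19,20).
Selected: (0,3) (3,4) (4,5) (9,12) (17,18) (19,20)

5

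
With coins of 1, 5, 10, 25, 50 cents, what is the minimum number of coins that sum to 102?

4

102 = 2×50 + 2×1
Total coins = 2 + 2 = 4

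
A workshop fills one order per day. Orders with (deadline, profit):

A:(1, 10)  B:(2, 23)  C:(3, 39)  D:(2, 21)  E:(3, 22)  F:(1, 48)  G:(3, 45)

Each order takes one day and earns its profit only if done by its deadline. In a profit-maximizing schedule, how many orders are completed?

3

Profit order: F=48 G=45 C=39 B=23 E=22 D=21 A=10
Assign: F→slot 1, G→slot 3, C→slot 2, B skipped, E skipped, D skipped, A skipped.
Slots: [1:F] [2:C] [3:G]
3 of 7 scheduled.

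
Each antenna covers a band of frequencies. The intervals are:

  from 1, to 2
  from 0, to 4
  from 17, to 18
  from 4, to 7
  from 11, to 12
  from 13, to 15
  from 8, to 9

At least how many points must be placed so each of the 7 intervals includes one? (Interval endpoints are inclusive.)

6

Process intervals by earliest right end; each time one isn't hit yet, stab at its right endpoint.
Sorted: [1,2] [0,4] [4,7] [8,9] [11,12] [13,15] [17,18]
{[1,2],[0,4]} hit by 2; {[4,7]} hit by 7; {[8,9]} hit by 9; {[11,12]} hit by 12; {[13,15]} hit by 15; {[17,18]} hit by 18.
Points: 2, 7, 9, 12, 15, 18 (6 total).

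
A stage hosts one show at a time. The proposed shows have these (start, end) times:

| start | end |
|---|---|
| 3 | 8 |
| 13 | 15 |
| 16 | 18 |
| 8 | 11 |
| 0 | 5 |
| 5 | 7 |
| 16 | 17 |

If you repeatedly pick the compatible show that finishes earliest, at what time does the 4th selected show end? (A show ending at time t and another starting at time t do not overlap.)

15

Sort by end time and greedily take each interval whose start is ≥ the last chosen end.
Sorted by end: (0,5)  (5,7)  (3,8)  (8,11)  (13,15)  (16,17)  (16,18)
take (0,5); take (5,7); take (8,11); take (13,15); take (16,17).
Selected: (0,5) (5,7) (8,11) (13,15) (16,17)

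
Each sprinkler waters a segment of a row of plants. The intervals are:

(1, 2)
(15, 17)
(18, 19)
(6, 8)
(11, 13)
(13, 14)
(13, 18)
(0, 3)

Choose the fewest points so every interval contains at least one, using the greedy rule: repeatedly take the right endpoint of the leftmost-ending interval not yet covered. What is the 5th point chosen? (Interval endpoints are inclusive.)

19

By right end: [1,2]  [0,3]  [6,8]  [11,13]  [13,14]  [15,17]  [13,18]  [18,19]
[1,2] uncovered → point at 2; [6,8] uncovered → point at 8; [11,13] uncovered → point at 13; [15,17] uncovered → point at 17; [18,19] uncovered → point at 19.
Points: 2, 8, 13, 17, 19 (5 total).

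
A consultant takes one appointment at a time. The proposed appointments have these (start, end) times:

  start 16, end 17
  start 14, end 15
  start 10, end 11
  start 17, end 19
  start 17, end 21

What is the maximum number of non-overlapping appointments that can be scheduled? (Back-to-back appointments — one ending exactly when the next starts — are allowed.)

4

Order by finish time; keep every interval that doesn't clash with the previous kept one.
By end time: (10,11), (14,15), (16,17), (17,19), (17,21).
Pick (10,11); next start ≥ 11 → (14,15); next start ≥ 15 → (16,17); next start ≥ 17 → (17,19).
Selected 4 appointments.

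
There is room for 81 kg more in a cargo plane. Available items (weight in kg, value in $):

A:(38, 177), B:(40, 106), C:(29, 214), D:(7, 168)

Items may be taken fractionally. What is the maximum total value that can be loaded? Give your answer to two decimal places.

Greedy by value/weight ratio, highest first.
Order: D (168/7=24.00) > C (214/29=7.38) > A (177/38=4.66) > B (106/40=2.65)
Fill: take D (7 @ 168) → take C (29 @ 214) → take A (38 @ 177) → take 7/40 of B → 18.55; 81/81 used.
Total value = 577.55

577.55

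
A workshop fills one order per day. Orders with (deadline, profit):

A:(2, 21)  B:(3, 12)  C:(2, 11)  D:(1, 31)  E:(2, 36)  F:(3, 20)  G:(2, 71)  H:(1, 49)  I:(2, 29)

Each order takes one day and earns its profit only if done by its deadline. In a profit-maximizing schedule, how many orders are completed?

Profit order: G=71 H=49 E=36 D=31 I=29 A=21 F=20 B=12 C=11
Assign: G→slot 2, H→slot 1, E skipped, D skipped, I skipped, A skipped, F→slot 3, B skipped, C skipped.
Slots: [1:H] [2:G] [3:F]
3 of 9 scheduled.

3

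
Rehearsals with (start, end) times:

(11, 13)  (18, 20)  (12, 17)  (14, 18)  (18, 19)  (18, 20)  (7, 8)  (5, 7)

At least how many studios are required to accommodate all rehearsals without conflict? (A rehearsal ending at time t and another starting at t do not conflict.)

Events (time:±→running): 5:+→1 7:-→0 7:+→1 8:-→0 11:+→1 12:+→2 13:-→1 14:+→2 17:-→1 18:-→0 18:+→1 18:+→2 18:+→3 … peak 3.

3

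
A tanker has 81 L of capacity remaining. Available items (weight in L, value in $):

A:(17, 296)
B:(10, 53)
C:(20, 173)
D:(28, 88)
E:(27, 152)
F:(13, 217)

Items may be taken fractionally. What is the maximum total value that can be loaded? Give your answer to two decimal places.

Ratios (sorted): A 17.41, F 16.69, C 8.65, E 5.63, B 5.30, D 3.14
take A (17 @ 296); take F (13 @ 217); take C (20 @ 173); take E (27 @ 152); take 4/10 of B → 21.20. Capacity used 81/81.
Total value = 859.20

859.20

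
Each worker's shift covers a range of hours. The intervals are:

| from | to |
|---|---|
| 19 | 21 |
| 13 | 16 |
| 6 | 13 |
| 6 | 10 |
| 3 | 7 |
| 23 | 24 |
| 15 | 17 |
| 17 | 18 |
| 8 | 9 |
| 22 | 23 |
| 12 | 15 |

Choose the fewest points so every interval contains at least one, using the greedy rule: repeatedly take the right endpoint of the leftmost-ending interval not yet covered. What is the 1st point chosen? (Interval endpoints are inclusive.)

7

Sort by right endpoint; whenever an interval is uncovered, place a point at its right end.
Sorted: [3,7] [8,9] [6,10] [6,13] [12,15] [13,16] [15,17] [17,18] [19,21] [22,23] [23,24]
{[3,7]} hit by 7; {[8,9],[6,10],[6,13]} hit by 9; {[12,15],[13,16],[15,17]} hit by 15; {[17,18]} hit by 18; {[19,21]} hit by 21; {[22,23],[23,24]} hit by 23.
Points: 7, 9, 15, 18, 21, 23 (6 total).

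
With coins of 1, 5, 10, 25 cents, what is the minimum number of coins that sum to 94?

94 = 3×25 + 1×10 + 1×5 + 4×1
Total coins = 3 + 1 + 1 + 4 = 9

9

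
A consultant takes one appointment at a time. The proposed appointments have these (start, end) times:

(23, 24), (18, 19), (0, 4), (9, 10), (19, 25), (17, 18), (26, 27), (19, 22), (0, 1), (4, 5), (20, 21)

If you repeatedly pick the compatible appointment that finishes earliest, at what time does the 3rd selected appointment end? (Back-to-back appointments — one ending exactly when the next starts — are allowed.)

10

Greedy by earliest finish: after sorting by end time, pick each interval compatible with the last pick.
Sorted by end: (0,1)  (0,4)  (4,5)  (9,10)  (17,18)  (18,19)  (20,21)  (19,22)  (23,24)  (19,25)  (26,27)
take (0,1); take (4,5); take (9,10); take (17,18); take (18,19); take (20,21); skip (19,22); take (23,24); skip (19,25); take (26,27).
Selected: (0,1) (4,5) (9,10) (17,18) (18,19) (20,21) (23,24) (26,27)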